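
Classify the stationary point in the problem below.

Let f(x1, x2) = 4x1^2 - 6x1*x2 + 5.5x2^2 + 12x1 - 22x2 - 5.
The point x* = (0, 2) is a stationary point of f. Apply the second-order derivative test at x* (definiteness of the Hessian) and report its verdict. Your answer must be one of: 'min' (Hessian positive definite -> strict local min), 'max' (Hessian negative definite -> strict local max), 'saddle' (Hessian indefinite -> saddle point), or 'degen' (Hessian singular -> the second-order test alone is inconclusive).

Compute the Hessian H = grad^2 f:
  H = [[8, -6], [-6, 11]]
Verify stationarity: grad f(x*) = H x* + g = (0, 0).
Eigenvalues of H: 3.3153, 15.6847.
Both eigenvalues > 0, so H is positive definite -> x* is a strict local min.

min


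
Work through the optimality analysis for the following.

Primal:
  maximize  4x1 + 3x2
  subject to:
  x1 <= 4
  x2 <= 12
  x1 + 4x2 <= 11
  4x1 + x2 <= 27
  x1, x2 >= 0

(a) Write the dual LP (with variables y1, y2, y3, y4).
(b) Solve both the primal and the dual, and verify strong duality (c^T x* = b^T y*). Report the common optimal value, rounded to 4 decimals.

The standard primal-dual pair for 'max c^T x s.t. A x <= b, x >= 0' is:
  Dual:  min b^T y  s.t.  A^T y >= c,  y >= 0.

So the dual LP is:
  minimize  4y1 + 12y2 + 11y3 + 27y4
  subject to:
    y1 + y3 + 4y4 >= 4
    y2 + 4y3 + y4 >= 3
    y1, y2, y3, y4 >= 0

Solving the primal: x* = (4, 1.75).
  primal value c^T x* = 21.25.
Solving the dual: y* = (3.25, 0, 0.75, 0).
  dual value b^T y* = 21.25.
Strong duality: c^T x* = b^T y*. Confirmed.

21.25


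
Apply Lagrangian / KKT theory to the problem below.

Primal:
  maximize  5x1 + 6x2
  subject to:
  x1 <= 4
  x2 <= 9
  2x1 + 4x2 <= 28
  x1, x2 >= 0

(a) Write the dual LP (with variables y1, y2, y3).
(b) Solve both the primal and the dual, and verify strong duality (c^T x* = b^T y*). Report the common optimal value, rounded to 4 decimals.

The standard primal-dual pair for 'max c^T x s.t. A x <= b, x >= 0' is:
  Dual:  min b^T y  s.t.  A^T y >= c,  y >= 0.

So the dual LP is:
  minimize  4y1 + 9y2 + 28y3
  subject to:
    y1 + 2y3 >= 5
    y2 + 4y3 >= 6
    y1, y2, y3 >= 0

Solving the primal: x* = (4, 5).
  primal value c^T x* = 50.
Solving the dual: y* = (2, 0, 1.5).
  dual value b^T y* = 50.
Strong duality: c^T x* = b^T y*. Confirmed.

50


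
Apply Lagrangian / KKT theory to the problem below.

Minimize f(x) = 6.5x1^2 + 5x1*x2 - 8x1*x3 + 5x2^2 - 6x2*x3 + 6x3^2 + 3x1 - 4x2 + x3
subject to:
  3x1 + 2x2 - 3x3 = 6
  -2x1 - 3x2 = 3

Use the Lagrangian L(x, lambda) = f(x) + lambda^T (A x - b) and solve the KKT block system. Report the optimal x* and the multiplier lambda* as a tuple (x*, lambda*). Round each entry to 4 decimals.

Form the Lagrangian:
  L(x, lambda) = (1/2) x^T Q x + c^T x + lambda^T (A x - b)
Stationarity (grad_x L = 0): Q x + c + A^T lambda = 0.
Primal feasibility: A x = b.

This gives the KKT block system:
  [ Q   A^T ] [ x     ]   [-c ]
  [ A    0  ] [ lambda ] = [ b ]

Solving the linear system:
  x*      = (-0.4096, -0.7269, -2.8942)
  lambda* = (-8.6974, -4.449)
  f(x*)   = 32.1581

x* = (-0.4096, -0.7269, -2.8942), lambda* = (-8.6974, -4.449)


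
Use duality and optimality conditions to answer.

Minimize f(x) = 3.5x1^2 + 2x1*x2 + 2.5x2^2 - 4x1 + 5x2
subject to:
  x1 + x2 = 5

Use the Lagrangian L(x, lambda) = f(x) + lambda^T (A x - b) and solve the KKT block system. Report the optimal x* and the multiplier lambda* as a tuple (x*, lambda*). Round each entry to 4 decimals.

Form the Lagrangian:
  L(x, lambda) = (1/2) x^T Q x + c^T x + lambda^T (A x - b)
Stationarity (grad_x L = 0): Q x + c + A^T lambda = 0.
Primal feasibility: A x = b.

This gives the KKT block system:
  [ Q   A^T ] [ x     ]   [-c ]
  [ A    0  ] [ lambda ] = [ b ]

Solving the linear system:
  x*      = (3, 2)
  lambda* = (-21)
  f(x*)   = 51.5

x* = (3, 2), lambda* = (-21)


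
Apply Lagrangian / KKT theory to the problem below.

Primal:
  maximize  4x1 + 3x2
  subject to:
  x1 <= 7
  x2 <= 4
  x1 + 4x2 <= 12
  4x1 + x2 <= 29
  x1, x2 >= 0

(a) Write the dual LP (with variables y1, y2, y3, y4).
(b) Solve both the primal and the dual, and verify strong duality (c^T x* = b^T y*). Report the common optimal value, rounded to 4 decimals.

The standard primal-dual pair for 'max c^T x s.t. A x <= b, x >= 0' is:
  Dual:  min b^T y  s.t.  A^T y >= c,  y >= 0.

So the dual LP is:
  minimize  7y1 + 4y2 + 12y3 + 29y4
  subject to:
    y1 + y3 + 4y4 >= 4
    y2 + 4y3 + y4 >= 3
    y1, y2, y3, y4 >= 0

Solving the primal: x* = (6.9333, 1.2667).
  primal value c^T x* = 31.5333.
Solving the dual: y* = (0, 0, 0.5333, 0.8667).
  dual value b^T y* = 31.5333.
Strong duality: c^T x* = b^T y*. Confirmed.

31.5333


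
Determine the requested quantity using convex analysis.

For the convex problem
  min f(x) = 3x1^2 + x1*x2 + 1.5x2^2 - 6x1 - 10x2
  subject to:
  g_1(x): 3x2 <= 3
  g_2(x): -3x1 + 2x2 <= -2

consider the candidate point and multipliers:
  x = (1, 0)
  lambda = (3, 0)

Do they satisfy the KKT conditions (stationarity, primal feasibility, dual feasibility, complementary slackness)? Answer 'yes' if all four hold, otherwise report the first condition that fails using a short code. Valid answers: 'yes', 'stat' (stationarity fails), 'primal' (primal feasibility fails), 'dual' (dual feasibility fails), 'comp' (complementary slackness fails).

Gradient of f: grad f(x) = Q x + c = (0, -9)
Constraint values g_i(x) = a_i^T x - b_i:
  g_1((1, 0)) = -3
  g_2((1, 0)) = -1
Stationarity residual: grad f(x) + sum_i lambda_i a_i = (0, 0)
  -> stationarity OK
Primal feasibility (all g_i <= 0): OK
Dual feasibility (all lambda_i >= 0): OK
Complementary slackness (lambda_i * g_i(x) = 0 for all i): FAILS

Verdict: the first failing condition is complementary_slackness -> comp.

comp


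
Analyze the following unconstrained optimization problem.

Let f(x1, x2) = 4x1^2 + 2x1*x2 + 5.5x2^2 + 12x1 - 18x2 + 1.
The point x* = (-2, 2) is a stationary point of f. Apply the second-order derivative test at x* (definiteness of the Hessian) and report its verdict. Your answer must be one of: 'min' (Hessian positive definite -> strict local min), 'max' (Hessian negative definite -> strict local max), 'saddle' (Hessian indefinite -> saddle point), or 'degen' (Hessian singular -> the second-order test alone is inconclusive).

Compute the Hessian H = grad^2 f:
  H = [[8, 2], [2, 11]]
Verify stationarity: grad f(x*) = H x* + g = (0, 0).
Eigenvalues of H: 7, 12.
Both eigenvalues > 0, so H is positive definite -> x* is a strict local min.

min


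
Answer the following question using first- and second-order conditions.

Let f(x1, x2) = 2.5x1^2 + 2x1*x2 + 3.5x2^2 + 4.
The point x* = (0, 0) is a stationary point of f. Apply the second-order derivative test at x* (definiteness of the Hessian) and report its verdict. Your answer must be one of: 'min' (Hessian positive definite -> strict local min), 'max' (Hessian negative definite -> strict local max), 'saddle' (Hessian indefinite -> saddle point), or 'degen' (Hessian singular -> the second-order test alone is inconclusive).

Compute the Hessian H = grad^2 f:
  H = [[5, 2], [2, 7]]
Verify stationarity: grad f(x*) = H x* + g = (0, 0).
Eigenvalues of H: 3.7639, 8.2361.
Both eigenvalues > 0, so H is positive definite -> x* is a strict local min.

min


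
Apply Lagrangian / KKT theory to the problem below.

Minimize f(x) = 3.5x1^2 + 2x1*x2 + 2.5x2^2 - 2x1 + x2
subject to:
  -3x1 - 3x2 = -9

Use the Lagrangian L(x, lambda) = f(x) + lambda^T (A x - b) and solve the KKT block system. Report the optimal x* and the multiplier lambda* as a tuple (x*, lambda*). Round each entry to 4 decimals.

Form the Lagrangian:
  L(x, lambda) = (1/2) x^T Q x + c^T x + lambda^T (A x - b)
Stationarity (grad_x L = 0): Q x + c + A^T lambda = 0.
Primal feasibility: A x = b.

This gives the KKT block system:
  [ Q   A^T ] [ x     ]   [-c ]
  [ A    0  ] [ lambda ] = [ b ]

Solving the linear system:
  x*      = (1.5, 1.5)
  lambda* = (3.8333)
  f(x*)   = 16.5

x* = (1.5, 1.5), lambda* = (3.8333)


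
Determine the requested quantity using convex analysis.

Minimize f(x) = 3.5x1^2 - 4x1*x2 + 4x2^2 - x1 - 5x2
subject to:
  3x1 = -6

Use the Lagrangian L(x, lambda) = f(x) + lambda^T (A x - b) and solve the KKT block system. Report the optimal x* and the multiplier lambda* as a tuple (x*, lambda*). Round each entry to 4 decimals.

Form the Lagrangian:
  L(x, lambda) = (1/2) x^T Q x + c^T x + lambda^T (A x - b)
Stationarity (grad_x L = 0): Q x + c + A^T lambda = 0.
Primal feasibility: A x = b.

This gives the KKT block system:
  [ Q   A^T ] [ x     ]   [-c ]
  [ A    0  ] [ lambda ] = [ b ]

Solving the linear system:
  x*      = (-2, -0.375)
  lambda* = (4.5)
  f(x*)   = 15.4375

x* = (-2, -0.375), lambda* = (4.5)


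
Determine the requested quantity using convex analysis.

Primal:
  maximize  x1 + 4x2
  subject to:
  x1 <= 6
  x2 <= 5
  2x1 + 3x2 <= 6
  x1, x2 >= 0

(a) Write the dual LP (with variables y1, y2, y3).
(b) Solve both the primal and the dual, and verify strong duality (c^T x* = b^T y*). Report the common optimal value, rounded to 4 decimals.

The standard primal-dual pair for 'max c^T x s.t. A x <= b, x >= 0' is:
  Dual:  min b^T y  s.t.  A^T y >= c,  y >= 0.

So the dual LP is:
  minimize  6y1 + 5y2 + 6y3
  subject to:
    y1 + 2y3 >= 1
    y2 + 3y3 >= 4
    y1, y2, y3 >= 0

Solving the primal: x* = (0, 2).
  primal value c^T x* = 8.
Solving the dual: y* = (0, 0, 1.3333).
  dual value b^T y* = 8.
Strong duality: c^T x* = b^T y*. Confirmed.

8


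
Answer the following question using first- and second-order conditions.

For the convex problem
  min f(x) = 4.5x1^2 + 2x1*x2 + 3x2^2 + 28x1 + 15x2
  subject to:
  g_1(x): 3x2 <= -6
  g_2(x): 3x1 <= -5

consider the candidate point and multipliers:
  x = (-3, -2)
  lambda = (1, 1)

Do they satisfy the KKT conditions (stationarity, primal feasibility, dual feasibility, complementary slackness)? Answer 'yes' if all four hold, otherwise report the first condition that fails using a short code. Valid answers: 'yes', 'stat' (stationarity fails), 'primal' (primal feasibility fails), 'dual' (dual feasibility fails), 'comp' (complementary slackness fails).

Gradient of f: grad f(x) = Q x + c = (-3, -3)
Constraint values g_i(x) = a_i^T x - b_i:
  g_1((-3, -2)) = 0
  g_2((-3, -2)) = -4
Stationarity residual: grad f(x) + sum_i lambda_i a_i = (0, 0)
  -> stationarity OK
Primal feasibility (all g_i <= 0): OK
Dual feasibility (all lambda_i >= 0): OK
Complementary slackness (lambda_i * g_i(x) = 0 for all i): FAILS

Verdict: the first failing condition is complementary_slackness -> comp.

comp


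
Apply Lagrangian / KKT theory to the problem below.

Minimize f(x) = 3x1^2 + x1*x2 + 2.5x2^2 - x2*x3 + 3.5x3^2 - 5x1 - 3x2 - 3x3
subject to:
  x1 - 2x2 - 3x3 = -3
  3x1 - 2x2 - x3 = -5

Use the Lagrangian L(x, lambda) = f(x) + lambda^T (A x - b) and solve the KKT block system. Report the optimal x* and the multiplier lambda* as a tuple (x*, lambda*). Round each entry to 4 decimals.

Form the Lagrangian:
  L(x, lambda) = (1/2) x^T Q x + c^T x + lambda^T (A x - b)
Stationarity (grad_x L = 0): Q x + c + A^T lambda = 0.
Primal feasibility: A x = b.

This gives the KKT block system:
  [ Q   A^T ] [ x     ]   [-c ]
  [ A    0  ] [ lambda ] = [ b ]

Solving the linear system:
  x*      = (-0.9024, 1.1951, -0.0976)
  lambda* = (-2.9817, 4.0671)
  f(x*)   = 6.3049

x* = (-0.9024, 1.1951, -0.0976), lambda* = (-2.9817, 4.0671)


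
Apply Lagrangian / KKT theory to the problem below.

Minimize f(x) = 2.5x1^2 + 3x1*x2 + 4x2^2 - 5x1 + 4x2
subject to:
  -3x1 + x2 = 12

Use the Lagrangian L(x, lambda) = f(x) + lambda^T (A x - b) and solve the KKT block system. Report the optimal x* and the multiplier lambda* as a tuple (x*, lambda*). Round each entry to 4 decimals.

Form the Lagrangian:
  L(x, lambda) = (1/2) x^T Q x + c^T x + lambda^T (A x - b)
Stationarity (grad_x L = 0): Q x + c + A^T lambda = 0.
Primal feasibility: A x = b.

This gives the KKT block system:
  [ Q   A^T ] [ x     ]   [-c ]
  [ A    0  ] [ lambda ] = [ b ]

Solving the linear system:
  x*      = (-3.4842, 1.5474)
  lambda* = (-5.9263)
  f(x*)   = 47.3632

x* = (-3.4842, 1.5474), lambda* = (-5.9263)


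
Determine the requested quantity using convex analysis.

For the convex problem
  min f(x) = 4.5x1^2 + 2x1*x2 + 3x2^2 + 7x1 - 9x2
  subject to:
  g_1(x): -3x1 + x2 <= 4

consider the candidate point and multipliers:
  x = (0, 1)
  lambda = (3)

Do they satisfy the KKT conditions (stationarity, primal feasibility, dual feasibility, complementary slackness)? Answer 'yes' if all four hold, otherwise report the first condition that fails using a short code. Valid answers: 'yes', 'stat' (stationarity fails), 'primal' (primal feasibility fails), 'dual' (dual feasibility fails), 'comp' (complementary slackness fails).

Gradient of f: grad f(x) = Q x + c = (9, -3)
Constraint values g_i(x) = a_i^T x - b_i:
  g_1((0, 1)) = -3
Stationarity residual: grad f(x) + sum_i lambda_i a_i = (0, 0)
  -> stationarity OK
Primal feasibility (all g_i <= 0): OK
Dual feasibility (all lambda_i >= 0): OK
Complementary slackness (lambda_i * g_i(x) = 0 for all i): FAILS

Verdict: the first failing condition is complementary_slackness -> comp.

comp


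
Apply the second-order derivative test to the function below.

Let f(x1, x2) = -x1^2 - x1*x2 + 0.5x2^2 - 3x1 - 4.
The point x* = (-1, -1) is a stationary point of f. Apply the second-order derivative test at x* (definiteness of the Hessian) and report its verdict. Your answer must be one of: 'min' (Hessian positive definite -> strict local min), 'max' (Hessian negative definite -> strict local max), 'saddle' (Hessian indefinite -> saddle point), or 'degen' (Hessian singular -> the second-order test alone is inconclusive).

Compute the Hessian H = grad^2 f:
  H = [[-2, -1], [-1, 1]]
Verify stationarity: grad f(x*) = H x* + g = (0, 0).
Eigenvalues of H: -2.3028, 1.3028.
Eigenvalues have mixed signs, so H is indefinite -> x* is a saddle point.

saddle


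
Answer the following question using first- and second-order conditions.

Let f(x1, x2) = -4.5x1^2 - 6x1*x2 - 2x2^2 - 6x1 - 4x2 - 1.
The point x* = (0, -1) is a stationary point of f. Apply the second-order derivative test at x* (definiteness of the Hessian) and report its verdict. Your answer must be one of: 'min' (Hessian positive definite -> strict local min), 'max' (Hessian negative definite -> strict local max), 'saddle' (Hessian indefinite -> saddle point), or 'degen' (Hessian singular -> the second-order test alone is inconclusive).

Compute the Hessian H = grad^2 f:
  H = [[-9, -6], [-6, -4]]
Verify stationarity: grad f(x*) = H x* + g = (0, 0).
Eigenvalues of H: -13, 0.
H has a zero eigenvalue (singular; negative semidefinite but not definite), so H is neither positive definite, negative definite, nor indefinite. The second-order test alone is inconclusive -> degen.
(Indeed, f is constant along the null direction of H through x*, so x* is not a strict local extremum.)

degen


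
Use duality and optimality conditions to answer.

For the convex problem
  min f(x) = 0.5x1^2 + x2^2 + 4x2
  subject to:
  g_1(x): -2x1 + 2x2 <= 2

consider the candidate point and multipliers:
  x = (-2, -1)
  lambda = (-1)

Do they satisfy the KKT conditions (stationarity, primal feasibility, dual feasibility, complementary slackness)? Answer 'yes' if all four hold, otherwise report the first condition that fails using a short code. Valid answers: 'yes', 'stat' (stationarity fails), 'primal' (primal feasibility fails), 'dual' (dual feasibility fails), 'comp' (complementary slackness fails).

Gradient of f: grad f(x) = Q x + c = (-2, 2)
Constraint values g_i(x) = a_i^T x - b_i:
  g_1((-2, -1)) = 0
Stationarity residual: grad f(x) + sum_i lambda_i a_i = (0, 0)
  -> stationarity OK
Primal feasibility (all g_i <= 0): OK
Dual feasibility (all lambda_i >= 0): FAILS
Complementary slackness (lambda_i * g_i(x) = 0 for all i): OK

Verdict: the first failing condition is dual_feasibility -> dual.

dual


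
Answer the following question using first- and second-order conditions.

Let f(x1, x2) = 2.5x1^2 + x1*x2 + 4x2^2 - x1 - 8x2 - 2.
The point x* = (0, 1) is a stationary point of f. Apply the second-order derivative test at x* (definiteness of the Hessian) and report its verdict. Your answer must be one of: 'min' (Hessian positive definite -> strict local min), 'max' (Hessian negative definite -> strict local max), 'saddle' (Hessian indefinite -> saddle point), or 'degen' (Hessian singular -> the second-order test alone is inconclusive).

Compute the Hessian H = grad^2 f:
  H = [[5, 1], [1, 8]]
Verify stationarity: grad f(x*) = H x* + g = (0, 0).
Eigenvalues of H: 4.6972, 8.3028.
Both eigenvalues > 0, so H is positive definite -> x* is a strict local min.

min


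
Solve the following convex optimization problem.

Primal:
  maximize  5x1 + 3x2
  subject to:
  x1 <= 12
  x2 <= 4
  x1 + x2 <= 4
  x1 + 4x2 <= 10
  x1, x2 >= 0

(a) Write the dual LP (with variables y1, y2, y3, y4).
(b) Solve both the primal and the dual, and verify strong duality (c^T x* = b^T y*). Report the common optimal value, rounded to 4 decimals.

The standard primal-dual pair for 'max c^T x s.t. A x <= b, x >= 0' is:
  Dual:  min b^T y  s.t.  A^T y >= c,  y >= 0.

So the dual LP is:
  minimize  12y1 + 4y2 + 4y3 + 10y4
  subject to:
    y1 + y3 + y4 >= 5
    y2 + y3 + 4y4 >= 3
    y1, y2, y3, y4 >= 0

Solving the primal: x* = (4, 0).
  primal value c^T x* = 20.
Solving the dual: y* = (0, 0, 5, 0).
  dual value b^T y* = 20.
Strong duality: c^T x* = b^T y*. Confirmed.

20


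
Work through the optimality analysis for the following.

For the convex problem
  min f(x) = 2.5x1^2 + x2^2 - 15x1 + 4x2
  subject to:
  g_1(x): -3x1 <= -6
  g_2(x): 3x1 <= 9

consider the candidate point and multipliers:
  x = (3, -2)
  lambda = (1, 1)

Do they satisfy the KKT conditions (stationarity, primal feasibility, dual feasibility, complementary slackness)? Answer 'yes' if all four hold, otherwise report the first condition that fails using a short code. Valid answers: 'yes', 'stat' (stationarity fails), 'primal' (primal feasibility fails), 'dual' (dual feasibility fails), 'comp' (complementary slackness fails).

Gradient of f: grad f(x) = Q x + c = (0, 0)
Constraint values g_i(x) = a_i^T x - b_i:
  g_1((3, -2)) = -3
  g_2((3, -2)) = 0
Stationarity residual: grad f(x) + sum_i lambda_i a_i = (0, 0)
  -> stationarity OK
Primal feasibility (all g_i <= 0): OK
Dual feasibility (all lambda_i >= 0): OK
Complementary slackness (lambda_i * g_i(x) = 0 for all i): FAILS

Verdict: the first failing condition is complementary_slackness -> comp.

comp


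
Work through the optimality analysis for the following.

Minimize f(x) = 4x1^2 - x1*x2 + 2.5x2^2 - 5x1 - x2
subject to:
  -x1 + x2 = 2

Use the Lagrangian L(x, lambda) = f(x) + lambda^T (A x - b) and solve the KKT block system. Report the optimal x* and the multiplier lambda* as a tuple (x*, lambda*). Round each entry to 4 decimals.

Form the Lagrangian:
  L(x, lambda) = (1/2) x^T Q x + c^T x + lambda^T (A x - b)
Stationarity (grad_x L = 0): Q x + c + A^T lambda = 0.
Primal feasibility: A x = b.

This gives the KKT block system:
  [ Q   A^T ] [ x     ]   [-c ]
  [ A    0  ] [ lambda ] = [ b ]

Solving the linear system:
  x*      = (-0.1818, 1.8182)
  lambda* = (-8.2727)
  f(x*)   = 7.8182

x* = (-0.1818, 1.8182), lambda* = (-8.2727)


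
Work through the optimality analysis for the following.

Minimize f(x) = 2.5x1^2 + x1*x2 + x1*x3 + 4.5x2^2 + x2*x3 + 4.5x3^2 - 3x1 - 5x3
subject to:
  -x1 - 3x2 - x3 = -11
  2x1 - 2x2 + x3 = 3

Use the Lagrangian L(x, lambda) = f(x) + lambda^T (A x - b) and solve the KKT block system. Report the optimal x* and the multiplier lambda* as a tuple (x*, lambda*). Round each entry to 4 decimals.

Form the Lagrangian:
  L(x, lambda) = (1/2) x^T Q x + c^T x + lambda^T (A x - b)
Stationarity (grad_x L = 0): Q x + c + A^T lambda = 0.
Primal feasibility: A x = b.

This gives the KKT block system:
  [ Q   A^T ] [ x     ]   [-c ]
  [ A    0  ] [ lambda ] = [ b ]

Solving the linear system:
  x*      = (3.0016, 2.2003, 1.3974)
  lambda* = (9.9519, -2.8269)
  f(x*)   = 50.98

x* = (3.0016, 2.2003, 1.3974), lambda* = (9.9519, -2.8269)


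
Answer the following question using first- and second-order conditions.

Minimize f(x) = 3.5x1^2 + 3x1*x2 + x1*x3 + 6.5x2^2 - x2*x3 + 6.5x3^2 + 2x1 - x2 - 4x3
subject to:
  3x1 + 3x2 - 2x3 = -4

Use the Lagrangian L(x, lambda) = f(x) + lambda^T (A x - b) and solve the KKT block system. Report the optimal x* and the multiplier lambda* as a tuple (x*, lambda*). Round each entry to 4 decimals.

Form the Lagrangian:
  L(x, lambda) = (1/2) x^T Q x + c^T x + lambda^T (A x - b)
Stationarity (grad_x L = 0): Q x + c + A^T lambda = 0.
Primal feasibility: A x = b.

This gives the KKT block system:
  [ Q   A^T ] [ x     ]   [-c ]
  [ A    0  ] [ lambda ] = [ b ]

Solving the linear system:
  x*      = (-0.9685, 0.0315, 0.5944)
  lambda* = (1.3636)
  f(x*)   = 0.5542

x* = (-0.9685, 0.0315, 0.5944), lambda* = (1.3636)


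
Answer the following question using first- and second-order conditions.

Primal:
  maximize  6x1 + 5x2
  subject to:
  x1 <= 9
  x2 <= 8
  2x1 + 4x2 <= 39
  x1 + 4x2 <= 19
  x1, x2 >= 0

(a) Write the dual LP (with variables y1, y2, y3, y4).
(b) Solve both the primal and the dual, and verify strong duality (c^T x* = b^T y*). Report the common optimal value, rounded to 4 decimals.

The standard primal-dual pair for 'max c^T x s.t. A x <= b, x >= 0' is:
  Dual:  min b^T y  s.t.  A^T y >= c,  y >= 0.

So the dual LP is:
  minimize  9y1 + 8y2 + 39y3 + 19y4
  subject to:
    y1 + 2y3 + y4 >= 6
    y2 + 4y3 + 4y4 >= 5
    y1, y2, y3, y4 >= 0

Solving the primal: x* = (9, 2.5).
  primal value c^T x* = 66.5.
Solving the dual: y* = (4.75, 0, 0, 1.25).
  dual value b^T y* = 66.5.
Strong duality: c^T x* = b^T y*. Confirmed.

66.5


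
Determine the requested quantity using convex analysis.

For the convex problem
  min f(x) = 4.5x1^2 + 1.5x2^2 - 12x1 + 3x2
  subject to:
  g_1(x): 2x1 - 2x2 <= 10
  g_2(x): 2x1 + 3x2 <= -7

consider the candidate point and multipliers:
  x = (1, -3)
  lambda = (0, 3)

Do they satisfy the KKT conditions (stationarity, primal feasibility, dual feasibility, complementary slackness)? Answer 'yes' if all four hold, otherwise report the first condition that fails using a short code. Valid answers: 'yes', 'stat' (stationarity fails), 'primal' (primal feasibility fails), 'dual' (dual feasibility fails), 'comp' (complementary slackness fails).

Gradient of f: grad f(x) = Q x + c = (-3, -6)
Constraint values g_i(x) = a_i^T x - b_i:
  g_1((1, -3)) = -2
  g_2((1, -3)) = 0
Stationarity residual: grad f(x) + sum_i lambda_i a_i = (3, 3)
  -> stationarity FAILS
Primal feasibility (all g_i <= 0): OK
Dual feasibility (all lambda_i >= 0): OK
Complementary slackness (lambda_i * g_i(x) = 0 for all i): OK

Verdict: the first failing condition is stationarity -> stat.

stat


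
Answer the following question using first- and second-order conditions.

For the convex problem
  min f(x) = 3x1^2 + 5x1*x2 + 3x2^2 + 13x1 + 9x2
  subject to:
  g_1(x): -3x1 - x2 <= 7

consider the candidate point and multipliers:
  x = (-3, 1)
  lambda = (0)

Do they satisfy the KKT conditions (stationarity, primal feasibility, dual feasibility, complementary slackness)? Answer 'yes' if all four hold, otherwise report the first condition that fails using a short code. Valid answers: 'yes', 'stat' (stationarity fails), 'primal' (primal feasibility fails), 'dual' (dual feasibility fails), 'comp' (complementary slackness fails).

Gradient of f: grad f(x) = Q x + c = (0, 0)
Constraint values g_i(x) = a_i^T x - b_i:
  g_1((-3, 1)) = 1
Stationarity residual: grad f(x) + sum_i lambda_i a_i = (0, 0)
  -> stationarity OK
Primal feasibility (all g_i <= 0): FAILS
Dual feasibility (all lambda_i >= 0): OK
Complementary slackness (lambda_i * g_i(x) = 0 for all i): OK

Verdict: the first failing condition is primal_feasibility -> primal.

primal


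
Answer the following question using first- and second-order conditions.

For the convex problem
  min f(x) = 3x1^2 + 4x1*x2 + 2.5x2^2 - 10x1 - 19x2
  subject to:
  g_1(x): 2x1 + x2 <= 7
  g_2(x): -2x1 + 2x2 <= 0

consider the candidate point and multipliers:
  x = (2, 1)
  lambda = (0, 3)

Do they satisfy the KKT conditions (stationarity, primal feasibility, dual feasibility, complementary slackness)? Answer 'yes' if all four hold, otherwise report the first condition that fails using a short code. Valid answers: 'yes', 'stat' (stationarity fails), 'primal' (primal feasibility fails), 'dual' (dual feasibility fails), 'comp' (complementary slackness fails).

Gradient of f: grad f(x) = Q x + c = (6, -6)
Constraint values g_i(x) = a_i^T x - b_i:
  g_1((2, 1)) = -2
  g_2((2, 1)) = -2
Stationarity residual: grad f(x) + sum_i lambda_i a_i = (0, 0)
  -> stationarity OK
Primal feasibility (all g_i <= 0): OK
Dual feasibility (all lambda_i >= 0): OK
Complementary slackness (lambda_i * g_i(x) = 0 for all i): FAILS

Verdict: the first failing condition is complementary_slackness -> comp.

comp


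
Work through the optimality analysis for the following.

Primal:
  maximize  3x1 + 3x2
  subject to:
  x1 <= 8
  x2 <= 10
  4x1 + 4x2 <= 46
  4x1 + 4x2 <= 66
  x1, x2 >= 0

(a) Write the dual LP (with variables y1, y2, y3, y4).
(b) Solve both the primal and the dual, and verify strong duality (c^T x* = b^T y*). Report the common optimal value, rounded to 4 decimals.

The standard primal-dual pair for 'max c^T x s.t. A x <= b, x >= 0' is:
  Dual:  min b^T y  s.t.  A^T y >= c,  y >= 0.

So the dual LP is:
  minimize  8y1 + 10y2 + 46y3 + 66y4
  subject to:
    y1 + 4y3 + 4y4 >= 3
    y2 + 4y3 + 4y4 >= 3
    y1, y2, y3, y4 >= 0

Solving the primal: x* = (1.5, 10).
  primal value c^T x* = 34.5.
Solving the dual: y* = (0, 0, 0.75, 0).
  dual value b^T y* = 34.5.
Strong duality: c^T x* = b^T y*. Confirmed.

34.5


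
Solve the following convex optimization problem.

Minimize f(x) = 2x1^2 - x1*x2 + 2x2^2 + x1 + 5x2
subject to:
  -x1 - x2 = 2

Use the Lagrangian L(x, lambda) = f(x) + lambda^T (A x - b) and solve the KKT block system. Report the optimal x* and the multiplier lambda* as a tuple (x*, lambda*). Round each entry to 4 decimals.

Form the Lagrangian:
  L(x, lambda) = (1/2) x^T Q x + c^T x + lambda^T (A x - b)
Stationarity (grad_x L = 0): Q x + c + A^T lambda = 0.
Primal feasibility: A x = b.

This gives the KKT block system:
  [ Q   A^T ] [ x     ]   [-c ]
  [ A    0  ] [ lambda ] = [ b ]

Solving the linear system:
  x*      = (-0.6, -1.4)
  lambda* = (0)
  f(x*)   = -3.8

x* = (-0.6, -1.4), lambda* = (0)


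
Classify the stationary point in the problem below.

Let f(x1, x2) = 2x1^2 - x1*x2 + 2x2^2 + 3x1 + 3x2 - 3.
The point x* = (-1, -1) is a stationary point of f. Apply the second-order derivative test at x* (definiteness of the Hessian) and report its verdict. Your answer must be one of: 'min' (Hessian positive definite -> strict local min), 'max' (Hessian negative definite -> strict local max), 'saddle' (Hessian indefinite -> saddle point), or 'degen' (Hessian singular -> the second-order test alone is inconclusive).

Compute the Hessian H = grad^2 f:
  H = [[4, -1], [-1, 4]]
Verify stationarity: grad f(x*) = H x* + g = (0, 0).
Eigenvalues of H: 3, 5.
Both eigenvalues > 0, so H is positive definite -> x* is a strict local min.

min


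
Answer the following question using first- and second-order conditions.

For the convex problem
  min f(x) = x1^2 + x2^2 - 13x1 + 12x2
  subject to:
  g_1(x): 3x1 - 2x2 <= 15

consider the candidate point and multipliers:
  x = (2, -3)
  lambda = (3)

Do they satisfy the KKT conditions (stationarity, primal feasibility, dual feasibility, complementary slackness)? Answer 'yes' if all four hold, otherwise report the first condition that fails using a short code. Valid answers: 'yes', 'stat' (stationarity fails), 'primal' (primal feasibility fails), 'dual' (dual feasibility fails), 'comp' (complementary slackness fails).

Gradient of f: grad f(x) = Q x + c = (-9, 6)
Constraint values g_i(x) = a_i^T x - b_i:
  g_1((2, -3)) = -3
Stationarity residual: grad f(x) + sum_i lambda_i a_i = (0, 0)
  -> stationarity OK
Primal feasibility (all g_i <= 0): OK
Dual feasibility (all lambda_i >= 0): OK
Complementary slackness (lambda_i * g_i(x) = 0 for all i): FAILS

Verdict: the first failing condition is complementary_slackness -> comp.

comp


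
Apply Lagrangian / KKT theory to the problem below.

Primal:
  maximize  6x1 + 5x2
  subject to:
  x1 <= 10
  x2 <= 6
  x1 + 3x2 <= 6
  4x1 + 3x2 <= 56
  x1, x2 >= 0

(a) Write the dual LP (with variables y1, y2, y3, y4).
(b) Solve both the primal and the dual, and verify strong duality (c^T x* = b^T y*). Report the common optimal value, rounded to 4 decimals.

The standard primal-dual pair for 'max c^T x s.t. A x <= b, x >= 0' is:
  Dual:  min b^T y  s.t.  A^T y >= c,  y >= 0.

So the dual LP is:
  minimize  10y1 + 6y2 + 6y3 + 56y4
  subject to:
    y1 + y3 + 4y4 >= 6
    y2 + 3y3 + 3y4 >= 5
    y1, y2, y3, y4 >= 0

Solving the primal: x* = (6, 0).
  primal value c^T x* = 36.
Solving the dual: y* = (0, 0, 6, 0).
  dual value b^T y* = 36.
Strong duality: c^T x* = b^T y*. Confirmed.

36


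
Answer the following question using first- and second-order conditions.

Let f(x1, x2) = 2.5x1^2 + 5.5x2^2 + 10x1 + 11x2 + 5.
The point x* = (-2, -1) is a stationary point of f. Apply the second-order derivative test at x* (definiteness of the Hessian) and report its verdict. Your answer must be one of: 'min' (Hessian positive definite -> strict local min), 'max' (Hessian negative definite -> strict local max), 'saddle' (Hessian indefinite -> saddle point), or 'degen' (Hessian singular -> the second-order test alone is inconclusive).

Compute the Hessian H = grad^2 f:
  H = [[5, 0], [0, 11]]
Verify stationarity: grad f(x*) = H x* + g = (0, 0).
Eigenvalues of H: 5, 11.
Both eigenvalues > 0, so H is positive definite -> x* is a strict local min.

min


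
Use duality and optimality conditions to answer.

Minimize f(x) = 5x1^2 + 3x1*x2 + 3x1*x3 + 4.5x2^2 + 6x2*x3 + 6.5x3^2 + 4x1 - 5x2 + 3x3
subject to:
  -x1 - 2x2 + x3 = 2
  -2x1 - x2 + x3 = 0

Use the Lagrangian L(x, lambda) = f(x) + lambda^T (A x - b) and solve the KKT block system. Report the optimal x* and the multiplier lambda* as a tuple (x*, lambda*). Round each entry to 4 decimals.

Form the Lagrangian:
  L(x, lambda) = (1/2) x^T Q x + c^T x + lambda^T (A x - b)
Stationarity (grad_x L = 0): Q x + c + A^T lambda = 0.
Primal feasibility: A x = b.

This gives the KKT block system:
  [ Q   A^T ] [ x     ]   [-c ]
  [ A    0  ] [ lambda ] = [ b ]

Solving the linear system:
  x*      = (0.7551, -1.2449, 0.2653)
  lambda* = (-11.102, 9.8571)
  f(x*)   = 16.1224

x* = (0.7551, -1.2449, 0.2653), lambda* = (-11.102, 9.8571)


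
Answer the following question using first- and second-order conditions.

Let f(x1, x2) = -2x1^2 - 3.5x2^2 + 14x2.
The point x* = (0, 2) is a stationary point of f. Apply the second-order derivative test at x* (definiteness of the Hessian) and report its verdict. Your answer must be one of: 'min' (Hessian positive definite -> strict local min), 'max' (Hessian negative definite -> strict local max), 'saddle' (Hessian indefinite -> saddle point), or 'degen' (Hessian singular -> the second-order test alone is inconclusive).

Compute the Hessian H = grad^2 f:
  H = [[-4, 0], [0, -7]]
Verify stationarity: grad f(x*) = H x* + g = (0, 0).
Eigenvalues of H: -7, -4.
Both eigenvalues < 0, so H is negative definite -> x* is a strict local max.

max


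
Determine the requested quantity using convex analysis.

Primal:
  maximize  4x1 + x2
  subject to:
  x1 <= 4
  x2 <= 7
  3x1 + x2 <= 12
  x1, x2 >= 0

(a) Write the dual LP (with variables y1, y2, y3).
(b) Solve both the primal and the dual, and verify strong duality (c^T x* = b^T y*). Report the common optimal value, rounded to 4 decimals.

The standard primal-dual pair for 'max c^T x s.t. A x <= b, x >= 0' is:
  Dual:  min b^T y  s.t.  A^T y >= c,  y >= 0.

So the dual LP is:
  minimize  4y1 + 7y2 + 12y3
  subject to:
    y1 + 3y3 >= 4
    y2 + y3 >= 1
    y1, y2, y3 >= 0

Solving the primal: x* = (4, 0).
  primal value c^T x* = 16.
Solving the dual: y* = (1, 0, 1).
  dual value b^T y* = 16.
Strong duality: c^T x* = b^T y*. Confirmed.

16


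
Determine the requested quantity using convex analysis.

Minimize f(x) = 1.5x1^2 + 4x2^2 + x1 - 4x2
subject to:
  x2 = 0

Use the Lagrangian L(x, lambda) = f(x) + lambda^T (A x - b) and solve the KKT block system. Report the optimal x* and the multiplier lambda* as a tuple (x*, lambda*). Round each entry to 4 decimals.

Form the Lagrangian:
  L(x, lambda) = (1/2) x^T Q x + c^T x + lambda^T (A x - b)
Stationarity (grad_x L = 0): Q x + c + A^T lambda = 0.
Primal feasibility: A x = b.

This gives the KKT block system:
  [ Q   A^T ] [ x     ]   [-c ]
  [ A    0  ] [ lambda ] = [ b ]

Solving the linear system:
  x*      = (-0.3333, 0)
  lambda* = (4)
  f(x*)   = -0.1667

x* = (-0.3333, 0), lambda* = (4)


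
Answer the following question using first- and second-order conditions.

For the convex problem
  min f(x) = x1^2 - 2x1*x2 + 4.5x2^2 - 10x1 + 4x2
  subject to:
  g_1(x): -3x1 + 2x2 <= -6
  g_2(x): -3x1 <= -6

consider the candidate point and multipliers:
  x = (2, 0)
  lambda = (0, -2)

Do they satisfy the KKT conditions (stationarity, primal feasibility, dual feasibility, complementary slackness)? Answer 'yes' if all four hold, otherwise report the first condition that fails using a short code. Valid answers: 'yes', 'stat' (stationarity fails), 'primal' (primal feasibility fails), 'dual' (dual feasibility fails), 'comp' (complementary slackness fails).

Gradient of f: grad f(x) = Q x + c = (-6, 0)
Constraint values g_i(x) = a_i^T x - b_i:
  g_1((2, 0)) = 0
  g_2((2, 0)) = 0
Stationarity residual: grad f(x) + sum_i lambda_i a_i = (0, 0)
  -> stationarity OK
Primal feasibility (all g_i <= 0): OK
Dual feasibility (all lambda_i >= 0): FAILS
Complementary slackness (lambda_i * g_i(x) = 0 for all i): OK

Verdict: the first failing condition is dual_feasibility -> dual.

dual


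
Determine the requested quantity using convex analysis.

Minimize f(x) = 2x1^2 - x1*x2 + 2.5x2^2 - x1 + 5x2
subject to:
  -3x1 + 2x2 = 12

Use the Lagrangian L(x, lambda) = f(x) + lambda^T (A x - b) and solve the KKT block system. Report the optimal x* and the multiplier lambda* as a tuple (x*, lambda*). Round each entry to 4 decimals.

Form the Lagrangian:
  L(x, lambda) = (1/2) x^T Q x + c^T x + lambda^T (A x - b)
Stationarity (grad_x L = 0): Q x + c + A^T lambda = 0.
Primal feasibility: A x = b.

This gives the KKT block system:
  [ Q   A^T ] [ x     ]   [-c ]
  [ A    0  ] [ lambda ] = [ b ]

Solving the linear system:
  x*      = (-3.7143, 0.4286)
  lambda* = (-5.4286)
  f(x*)   = 35.5

x* = (-3.7143, 0.4286), lambda* = (-5.4286)


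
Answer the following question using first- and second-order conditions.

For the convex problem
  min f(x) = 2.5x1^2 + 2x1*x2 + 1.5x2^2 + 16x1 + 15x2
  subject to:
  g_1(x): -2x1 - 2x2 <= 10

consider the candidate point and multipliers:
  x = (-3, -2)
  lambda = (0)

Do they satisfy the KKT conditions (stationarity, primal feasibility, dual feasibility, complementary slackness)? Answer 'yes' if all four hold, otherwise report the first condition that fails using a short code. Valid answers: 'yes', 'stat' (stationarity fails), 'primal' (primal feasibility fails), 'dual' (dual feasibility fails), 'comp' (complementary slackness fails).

Gradient of f: grad f(x) = Q x + c = (-3, 3)
Constraint values g_i(x) = a_i^T x - b_i:
  g_1((-3, -2)) = 0
Stationarity residual: grad f(x) + sum_i lambda_i a_i = (-3, 3)
  -> stationarity FAILS
Primal feasibility (all g_i <= 0): OK
Dual feasibility (all lambda_i >= 0): OK
Complementary slackness (lambda_i * g_i(x) = 0 for all i): OK

Verdict: the first failing condition is stationarity -> stat.

stat


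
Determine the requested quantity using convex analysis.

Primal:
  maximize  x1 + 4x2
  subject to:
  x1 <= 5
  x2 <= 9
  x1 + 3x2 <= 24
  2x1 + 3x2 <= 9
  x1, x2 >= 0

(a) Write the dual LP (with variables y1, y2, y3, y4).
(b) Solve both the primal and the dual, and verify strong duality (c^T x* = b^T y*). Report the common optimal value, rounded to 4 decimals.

The standard primal-dual pair for 'max c^T x s.t. A x <= b, x >= 0' is:
  Dual:  min b^T y  s.t.  A^T y >= c,  y >= 0.

So the dual LP is:
  minimize  5y1 + 9y2 + 24y3 + 9y4
  subject to:
    y1 + y3 + 2y4 >= 1
    y2 + 3y3 + 3y4 >= 4
    y1, y2, y3, y4 >= 0

Solving the primal: x* = (0, 3).
  primal value c^T x* = 12.
Solving the dual: y* = (0, 0, 0, 1.3333).
  dual value b^T y* = 12.
Strong duality: c^T x* = b^T y*. Confirmed.

12


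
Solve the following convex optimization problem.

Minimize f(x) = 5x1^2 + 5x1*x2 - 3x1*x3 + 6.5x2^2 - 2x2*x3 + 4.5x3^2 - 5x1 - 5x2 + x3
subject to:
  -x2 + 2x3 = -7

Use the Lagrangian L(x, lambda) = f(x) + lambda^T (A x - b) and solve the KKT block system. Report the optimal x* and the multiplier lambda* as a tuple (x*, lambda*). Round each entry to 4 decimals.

Form the Lagrangian:
  L(x, lambda) = (1/2) x^T Q x + c^T x + lambda^T (A x - b)
Stationarity (grad_x L = 0): Q x + c + A^T lambda = 0.
Primal feasibility: A x = b.

This gives the KKT block system:
  [ Q   A^T ] [ x     ]   [-c ]
  [ A    0  ] [ lambda ] = [ b ]

Solving the linear system:
  x*      = (-0.9917, 1.262, -2.869)
  lambda* = (12.185)
  f(x*)   = 40.5374

x* = (-0.9917, 1.262, -2.869), lambda* = (12.185)


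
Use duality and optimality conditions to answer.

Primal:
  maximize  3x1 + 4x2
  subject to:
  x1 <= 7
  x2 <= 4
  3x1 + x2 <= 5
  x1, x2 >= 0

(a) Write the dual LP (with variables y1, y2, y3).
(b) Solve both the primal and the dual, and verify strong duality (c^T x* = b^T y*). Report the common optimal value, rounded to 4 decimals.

The standard primal-dual pair for 'max c^T x s.t. A x <= b, x >= 0' is:
  Dual:  min b^T y  s.t.  A^T y >= c,  y >= 0.

So the dual LP is:
  minimize  7y1 + 4y2 + 5y3
  subject to:
    y1 + 3y3 >= 3
    y2 + y3 >= 4
    y1, y2, y3 >= 0

Solving the primal: x* = (0.3333, 4).
  primal value c^T x* = 17.
Solving the dual: y* = (0, 3, 1).
  dual value b^T y* = 17.
Strong duality: c^T x* = b^T y*. Confirmed.

17


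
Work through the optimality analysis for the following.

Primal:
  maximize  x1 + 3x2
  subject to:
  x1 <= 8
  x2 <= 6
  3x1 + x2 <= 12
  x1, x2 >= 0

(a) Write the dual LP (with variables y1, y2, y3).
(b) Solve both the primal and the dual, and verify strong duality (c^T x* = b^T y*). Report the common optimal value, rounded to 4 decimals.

The standard primal-dual pair for 'max c^T x s.t. A x <= b, x >= 0' is:
  Dual:  min b^T y  s.t.  A^T y >= c,  y >= 0.

So the dual LP is:
  minimize  8y1 + 6y2 + 12y3
  subject to:
    y1 + 3y3 >= 1
    y2 + y3 >= 3
    y1, y2, y3 >= 0

Solving the primal: x* = (2, 6).
  primal value c^T x* = 20.
Solving the dual: y* = (0, 2.6667, 0.3333).
  dual value b^T y* = 20.
Strong duality: c^T x* = b^T y*. Confirmed.

20


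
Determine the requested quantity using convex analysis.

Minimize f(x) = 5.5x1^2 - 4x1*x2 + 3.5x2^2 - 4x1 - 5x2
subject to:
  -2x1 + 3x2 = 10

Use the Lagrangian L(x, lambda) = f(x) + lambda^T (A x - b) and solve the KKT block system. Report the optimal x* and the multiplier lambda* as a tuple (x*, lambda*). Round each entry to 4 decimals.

Form the Lagrangian:
  L(x, lambda) = (1/2) x^T Q x + c^T x + lambda^T (A x - b)
Stationarity (grad_x L = 0): Q x + c + A^T lambda = 0.
Primal feasibility: A x = b.

This gives the KKT block system:
  [ Q   A^T ] [ x     ]   [-c ]
  [ A    0  ] [ lambda ] = [ b ]

Solving the linear system:
  x*      = (0.5823, 3.7215)
  lambda* = (-6.2405)
  f(x*)   = 20.7342

x* = (0.5823, 3.7215), lambda* = (-6.2405)


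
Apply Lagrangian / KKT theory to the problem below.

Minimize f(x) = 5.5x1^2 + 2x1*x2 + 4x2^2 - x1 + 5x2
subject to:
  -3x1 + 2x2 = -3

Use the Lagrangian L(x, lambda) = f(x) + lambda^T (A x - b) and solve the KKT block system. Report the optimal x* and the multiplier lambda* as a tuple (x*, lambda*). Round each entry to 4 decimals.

Form the Lagrangian:
  L(x, lambda) = (1/2) x^T Q x + c^T x + lambda^T (A x - b)
Stationarity (grad_x L = 0): Q x + c + A^T lambda = 0.
Primal feasibility: A x = b.

This gives the KKT block system:
  [ Q   A^T ] [ x     ]   [-c ]
  [ A    0  ] [ lambda ] = [ b ]

Solving the linear system:
  x*      = (0.4143, -0.8786)
  lambda* = (0.6)
  f(x*)   = -1.5036

x* = (0.4143, -0.8786), lambda* = (0.6)
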